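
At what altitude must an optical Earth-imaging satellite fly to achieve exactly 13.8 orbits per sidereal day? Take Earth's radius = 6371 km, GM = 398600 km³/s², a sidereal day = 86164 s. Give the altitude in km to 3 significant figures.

Required period T = 86164 / 13.8 = 6243.8 s.
From T = 2π√(a³/μ): a = (μ T²/4π²)^(1/3) = (398600 × 6243.8² / 4π²)^(1/3) = 7329 km.
Altitude h = a − R = 7329 − 6371 = 958 km.

958 km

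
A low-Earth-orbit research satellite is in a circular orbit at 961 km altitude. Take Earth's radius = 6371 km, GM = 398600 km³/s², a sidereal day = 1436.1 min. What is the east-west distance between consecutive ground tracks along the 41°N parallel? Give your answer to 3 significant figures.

2190 km

Semi-major axis a = 6371 + 961 = 7332 km. Period T = 2π√(a³/μ) = 2π√(7332³/398600) = 6248.1 s = 104.13 min.
Node shift per orbit = (6248.1/86166) × 360° = 26.10°.
Equatorial spacing = 26.10 × 111.2 km/° = 2903 km.
At 41° latitude, spacing = 2903 × cos(41°) = 2191 km.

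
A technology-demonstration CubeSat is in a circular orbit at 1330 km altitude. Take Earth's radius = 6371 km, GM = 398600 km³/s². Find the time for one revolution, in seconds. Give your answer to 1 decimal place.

Semi-major axis a = 6371 + 1330 = 7701 km. Period T = 2π√(a³/μ) = 2π√(7701³/398600) = 6725.6 s = 112.09 min.

6725.6 seconds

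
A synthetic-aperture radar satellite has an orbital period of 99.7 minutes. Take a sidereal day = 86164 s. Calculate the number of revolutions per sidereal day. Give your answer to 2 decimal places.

T = 99.7 min = 5982.0 s.
Orbits per sidereal day = 86164 / 5982.0 = 14.404.

14.40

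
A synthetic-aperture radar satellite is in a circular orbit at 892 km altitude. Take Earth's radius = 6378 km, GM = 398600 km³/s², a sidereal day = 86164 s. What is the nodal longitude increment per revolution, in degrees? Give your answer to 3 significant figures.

25.8°

Semi-major axis a = 6378 + 892 = 7270 km. Period T = 2π√(a³/μ) = 2π√(7270³/398600) = 6169.0 s = 102.82 min.
During one orbit Earth rotates (6169.0 / 86164) × 360° = 25.77°.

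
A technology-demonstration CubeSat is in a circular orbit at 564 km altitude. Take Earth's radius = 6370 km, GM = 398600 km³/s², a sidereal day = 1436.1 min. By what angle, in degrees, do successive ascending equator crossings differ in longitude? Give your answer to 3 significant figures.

24.0°

Semi-major axis a = 6370 + 564 = 6934 km. Period T = 2π√(a³/μ) = 2π√(6934³/398600) = 5746.3 s = 95.77 min.
During one orbit Earth rotates (5746.3 / 86166) × 360° = 24.01°.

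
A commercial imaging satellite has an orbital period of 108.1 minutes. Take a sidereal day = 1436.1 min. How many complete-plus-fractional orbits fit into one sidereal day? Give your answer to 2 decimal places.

T = 108.1 min = 6486.0 s.
Orbits per sidereal day = 86166 / 6486.0 = 13.285.

13.28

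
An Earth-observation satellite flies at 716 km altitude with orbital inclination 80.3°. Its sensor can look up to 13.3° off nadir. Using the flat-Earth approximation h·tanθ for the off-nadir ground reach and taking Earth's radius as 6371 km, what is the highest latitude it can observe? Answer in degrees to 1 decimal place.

For a prograde orbit the ground track reaches latitude ±i = ±80.3°.
Sensor half-swath on the ground ≈ 716·tan(13.3°) = 169 km = 1.52° of latitude.
Maximum observable latitude ≈ 80.3 + 1.52 = 81.8°.

81.8°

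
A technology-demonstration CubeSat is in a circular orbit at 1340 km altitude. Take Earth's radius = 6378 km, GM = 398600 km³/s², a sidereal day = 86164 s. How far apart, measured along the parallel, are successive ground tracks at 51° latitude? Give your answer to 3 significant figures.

Semi-major axis a = 6378 + 1340 = 7718 km. Period T = 2π√(a³/μ) = 2π√(7718³/398600) = 6747.9 s = 112.46 min.
Node shift per orbit = (6747.9/86164) × 360° = 28.19°.
Equatorial spacing = 28.19 × 111.3 km/° = 3138 km.
At 51° latitude, spacing = 3138 × cos(51°) = 1975 km.

1980 km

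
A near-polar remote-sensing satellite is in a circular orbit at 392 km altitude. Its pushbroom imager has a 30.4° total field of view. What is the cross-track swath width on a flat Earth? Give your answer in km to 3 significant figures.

213 km

Half-angle = 30.4°/2 = 15.2°.
Swath width ≈ 2h·tan(θ/2) = 2 × 392 × tan(15.2°) = 213.0 km.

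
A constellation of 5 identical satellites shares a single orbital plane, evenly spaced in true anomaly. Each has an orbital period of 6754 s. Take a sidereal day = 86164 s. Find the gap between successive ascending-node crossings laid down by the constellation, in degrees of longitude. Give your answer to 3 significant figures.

Single-satellite node shift = (6754.0/86164) × 360° = 28.22°.
With 5 satellites evenly phased, successive equator crossings are 28.22/5 = 5.644° apart.

5.64°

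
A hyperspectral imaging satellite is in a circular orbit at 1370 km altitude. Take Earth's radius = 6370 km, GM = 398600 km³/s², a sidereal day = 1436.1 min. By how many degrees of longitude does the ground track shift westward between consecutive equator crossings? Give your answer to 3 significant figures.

Semi-major axis a = 6370 + 1370 = 7740 km. Period T = 2π√(a³/μ) = 2π√(7740³/398600) = 6776.8 s = 112.95 min.
During one orbit Earth rotates (6776.8 / 86166) × 360° = 28.31°.

28.3°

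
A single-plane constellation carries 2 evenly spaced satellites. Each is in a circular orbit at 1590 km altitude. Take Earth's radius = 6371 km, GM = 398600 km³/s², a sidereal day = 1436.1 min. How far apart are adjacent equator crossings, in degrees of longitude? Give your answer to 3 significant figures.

Semi-major axis a = 6371 + 1590 = 7961 km. Period T = 2π√(a³/μ) = 2π√(7961³/398600) = 7069.1 s = 117.82 min.
Single-satellite node shift = (7069.1/86166) × 360° = 29.53°.
With 2 satellites evenly phased, successive equator crossings are 29.53/2 = 14.767° apart.

14.8°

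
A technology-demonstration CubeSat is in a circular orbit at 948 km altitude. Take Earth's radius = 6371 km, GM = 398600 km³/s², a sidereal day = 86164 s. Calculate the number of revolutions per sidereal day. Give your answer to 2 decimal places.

Semi-major axis a = 6371 + 948 = 7319 km. Period T = 2π√(a³/μ) = 2π√(7319³/398600) = 6231.4 s = 103.86 min.
Orbits per sidereal day = 86164 / 6231.4 = 13.827.

13.83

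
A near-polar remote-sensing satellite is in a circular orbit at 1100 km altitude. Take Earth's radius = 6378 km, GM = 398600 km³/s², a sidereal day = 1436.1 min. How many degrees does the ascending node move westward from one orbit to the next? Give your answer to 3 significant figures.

26.9°

Semi-major axis a = 6378 + 1100 = 7478 km. Period T = 2π√(a³/μ) = 2π√(7478³/398600) = 6435.6 s = 107.26 min.
During one orbit Earth rotates (6435.6 / 86166) × 360° = 26.89°.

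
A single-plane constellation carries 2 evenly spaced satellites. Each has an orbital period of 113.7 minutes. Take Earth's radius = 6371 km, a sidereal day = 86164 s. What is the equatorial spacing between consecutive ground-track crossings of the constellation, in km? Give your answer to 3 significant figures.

1580 km

T = 113.7 min = 6822.0 s.
Single-satellite node shift = (6822.0/86164) × 360° = 28.50°.
With 2 satellites evenly phased, successive equator crossings are 28.50/2 = 14.251° apart.
That is 14.251 × 111.2 = 1585 km at the equator.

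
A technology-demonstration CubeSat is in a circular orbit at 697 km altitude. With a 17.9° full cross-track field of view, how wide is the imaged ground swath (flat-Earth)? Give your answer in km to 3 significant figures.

220 km

Half-angle = 17.9°/2 = 8.95°.
Swath width ≈ 2h·tan(θ/2) = 2 × 697 × tan(8.95°) = 219.5 km.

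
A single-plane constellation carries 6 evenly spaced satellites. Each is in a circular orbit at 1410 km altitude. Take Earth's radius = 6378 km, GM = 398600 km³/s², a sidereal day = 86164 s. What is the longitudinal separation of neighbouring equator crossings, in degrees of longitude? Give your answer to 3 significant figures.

4.76°

Semi-major axis a = 6378 + 1410 = 7788 km. Period T = 2π√(a³/μ) = 2π√(7788³/398600) = 6839.9 s = 114.00 min.
Single-satellite node shift = (6839.9/86164) × 360° = 28.58°.
With 6 satellites evenly phased, successive equator crossings are 28.58/6 = 4.763° apart.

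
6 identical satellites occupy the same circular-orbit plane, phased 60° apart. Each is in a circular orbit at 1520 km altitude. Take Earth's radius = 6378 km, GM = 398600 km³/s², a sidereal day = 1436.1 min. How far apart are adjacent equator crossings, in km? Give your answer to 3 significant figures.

Semi-major axis a = 6378 + 1520 = 7898 km. Period T = 2π√(a³/μ) = 2π√(7898³/398600) = 6985.3 s = 116.42 min.
Single-satellite node shift = (6985.3/86166) × 360° = 29.18°.
With 6 satellites evenly phased, successive equator crossings are 29.18/6 = 4.864° apart.
That is 4.864 × 111.3 = 541 km at the equator.

541 km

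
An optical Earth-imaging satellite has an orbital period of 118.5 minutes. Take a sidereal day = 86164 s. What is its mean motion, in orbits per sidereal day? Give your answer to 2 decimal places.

12.12

T = 118.5 min = 7110.0 s.
Orbits per sidereal day = 86164 / 7110.0 = 12.119.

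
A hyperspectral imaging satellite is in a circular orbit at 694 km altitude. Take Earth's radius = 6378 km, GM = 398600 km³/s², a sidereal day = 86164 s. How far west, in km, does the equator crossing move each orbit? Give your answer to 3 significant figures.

2750 km

Semi-major axis a = 6378 + 694 = 7072 km. Period T = 2π√(a³/μ) = 2π√(7072³/398600) = 5918.7 s = 98.64 min.
During one orbit Earth rotates (5918.7 / 86164) × 360° = 24.73°.
At the equator that is 24.73° × (2π·6378/360) km/° = 24.73 × 111.3 = 2753 km.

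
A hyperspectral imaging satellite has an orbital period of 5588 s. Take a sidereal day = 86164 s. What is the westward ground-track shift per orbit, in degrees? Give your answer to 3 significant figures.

During one orbit Earth rotates (5588.0 / 86164) × 360° = 23.35°.

23.3°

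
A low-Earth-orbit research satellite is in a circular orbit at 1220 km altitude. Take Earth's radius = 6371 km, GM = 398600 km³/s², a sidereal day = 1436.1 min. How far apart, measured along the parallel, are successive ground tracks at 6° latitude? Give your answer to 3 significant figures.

Semi-major axis a = 6371 + 1220 = 7591 km. Period T = 2π√(a³/μ) = 2π√(7591³/398600) = 6582.0 s = 109.70 min.
Node shift per orbit = (6582.0/86166) × 360° = 27.50°.
Equatorial spacing = 27.50 × 111.2 km/° = 3058 km.
At 6° latitude, spacing = 3058 × cos(6°) = 3041 km.

3040 km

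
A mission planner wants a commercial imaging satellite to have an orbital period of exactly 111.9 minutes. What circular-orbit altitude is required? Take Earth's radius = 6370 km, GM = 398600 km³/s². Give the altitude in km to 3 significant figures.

T = 111.9 min = 6714.0 s.
From T = 2π√(a³/μ): a = (μ T²/4π²)^(1/3) = (398600 × 6714.0² / 4π²)^(1/3) = 7692 km.
Altitude h = a − R = 7692 − 6370 = 1322 km.

1320 km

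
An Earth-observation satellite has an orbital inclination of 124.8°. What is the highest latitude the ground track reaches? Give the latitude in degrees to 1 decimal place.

55.2°

Retrograde orbit: the ground track reaches ±(180° − i) = ±(180 − 124.8) = ±55.2°.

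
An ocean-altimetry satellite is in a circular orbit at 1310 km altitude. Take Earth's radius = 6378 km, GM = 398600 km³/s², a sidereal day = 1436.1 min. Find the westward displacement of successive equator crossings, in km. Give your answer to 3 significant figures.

3120 km

Semi-major axis a = 6378 + 1310 = 7688 km. Period T = 2π√(a³/μ) = 2π√(7688³/398600) = 6708.6 s = 111.81 min.
During one orbit Earth rotates (6708.6 / 86166) × 360° = 28.03°.
At the equator that is 28.03° × (2π·6378/360) km/° = 28.03 × 111.3 = 3120 km.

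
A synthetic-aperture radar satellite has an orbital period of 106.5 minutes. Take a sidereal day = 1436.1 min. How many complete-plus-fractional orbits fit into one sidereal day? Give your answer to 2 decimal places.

T = 106.5 min = 6390.0 s.
Orbits per sidereal day = 86166 / 6390.0 = 13.485.

13.48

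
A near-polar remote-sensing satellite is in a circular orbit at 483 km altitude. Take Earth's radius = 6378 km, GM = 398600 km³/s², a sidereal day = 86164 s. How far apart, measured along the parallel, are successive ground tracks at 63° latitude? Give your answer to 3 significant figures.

Semi-major axis a = 6378 + 483 = 6861 km. Period T = 2π√(a³/μ) = 2π√(6861³/398600) = 5655.8 s = 94.26 min.
Node shift per orbit = (5655.8/86164) × 360° = 23.63°.
Equatorial spacing = 23.63 × 111.3 km/° = 2630 km.
At 63° latitude, spacing = 2630 × cos(63°) = 1194 km.

1190 km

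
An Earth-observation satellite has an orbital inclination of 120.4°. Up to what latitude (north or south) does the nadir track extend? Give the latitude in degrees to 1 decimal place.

Retrograde orbit: the ground track reaches ±(180° − i) = ±(180 − 120.4) = ±59.6°.

59.6°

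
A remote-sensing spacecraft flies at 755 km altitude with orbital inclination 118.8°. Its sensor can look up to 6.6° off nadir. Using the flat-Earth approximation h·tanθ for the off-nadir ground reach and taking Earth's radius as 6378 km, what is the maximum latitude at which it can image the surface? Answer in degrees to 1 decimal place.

Retrograde orbit: the ground track reaches ±(180° − i) = ±(180 − 118.8) = ±61.2°.
Sensor half-swath on the ground ≈ 755·tan(6.6°) = 87 km = 0.78° of latitude.
Maximum observable latitude ≈ 61.2 + 0.78 = 62.0°.

62.0°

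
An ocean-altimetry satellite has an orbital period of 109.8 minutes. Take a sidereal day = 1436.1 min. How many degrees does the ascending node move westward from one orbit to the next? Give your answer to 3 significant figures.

27.5°

T = 109.8 min = 6588.0 s.
During one orbit Earth rotates (6588.0 / 86166) × 360° = 27.52°.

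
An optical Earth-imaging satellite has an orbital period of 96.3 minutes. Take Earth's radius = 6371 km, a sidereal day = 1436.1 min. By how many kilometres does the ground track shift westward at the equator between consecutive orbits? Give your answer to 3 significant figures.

T = 96.3 min = 5778.0 s.
During one orbit Earth rotates (5778.0 / 86166) × 360° = 24.14°.
At the equator that is 24.14° × (2π·6371/360) km/° = 24.14 × 111.2 = 2684 km.

2680 km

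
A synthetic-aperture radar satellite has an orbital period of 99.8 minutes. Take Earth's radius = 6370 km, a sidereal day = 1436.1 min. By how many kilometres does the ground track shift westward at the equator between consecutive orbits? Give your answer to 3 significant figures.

2780 km

T = 99.8 min = 5988.0 s.
During one orbit Earth rotates (5988.0 / 86166) × 360° = 25.02°.
At the equator that is 25.02° × (2π·6370/360) km/° = 25.02 × 111.2 = 2781 km.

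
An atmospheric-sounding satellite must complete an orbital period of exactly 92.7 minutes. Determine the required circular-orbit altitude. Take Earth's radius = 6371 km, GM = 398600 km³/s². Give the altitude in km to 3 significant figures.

414 km

T = 92.7 min = 5562.0 s.
From T = 2π√(a³/μ): a = (μ T²/4π²)^(1/3) = (398600 × 5562.0² / 4π²)^(1/3) = 6785 km.
Altitude h = a − R = 6785 − 6371 = 414 km.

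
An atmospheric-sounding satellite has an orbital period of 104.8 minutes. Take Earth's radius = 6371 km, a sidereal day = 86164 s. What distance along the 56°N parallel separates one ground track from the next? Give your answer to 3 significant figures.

T = 104.8 min = 6288.0 s.
Node shift per orbit = (6288.0/86164) × 360° = 26.27°.
Equatorial spacing = 26.27 × 111.2 km/° = 2921 km.
At 56° latitude, spacing = 2921 × cos(56°) = 1634 km.

1630 km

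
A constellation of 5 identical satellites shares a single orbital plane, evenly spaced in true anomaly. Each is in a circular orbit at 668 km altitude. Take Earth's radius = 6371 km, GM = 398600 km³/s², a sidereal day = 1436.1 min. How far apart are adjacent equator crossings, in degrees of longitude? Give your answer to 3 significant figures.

4.91°

Semi-major axis a = 6371 + 668 = 7039 km. Period T = 2π√(a³/μ) = 2π√(7039³/398600) = 5877.3 s = 97.95 min.
Single-satellite node shift = (5877.3/86166) × 360° = 24.56°.
With 5 satellites evenly phased, successive equator crossings are 24.56/5 = 4.911° apart.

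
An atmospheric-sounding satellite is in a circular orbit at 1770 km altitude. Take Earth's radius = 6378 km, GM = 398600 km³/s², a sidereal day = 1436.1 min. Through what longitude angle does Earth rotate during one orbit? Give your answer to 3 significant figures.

Semi-major axis a = 6378 + 1770 = 8148 km. Period T = 2π√(a³/μ) = 2π√(8148³/398600) = 7319.6 s = 121.99 min.
During one orbit Earth rotates (7319.6 / 86166) × 360° = 30.58°.

30.6°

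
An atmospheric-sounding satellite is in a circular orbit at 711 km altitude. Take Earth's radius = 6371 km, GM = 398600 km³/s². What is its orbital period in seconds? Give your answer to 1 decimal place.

Semi-major axis a = 6371 + 711 = 7082 km. Period T = 2π√(a³/μ) = 2π√(7082³/398600) = 5931.2 s = 98.85 min.

5931.2 seconds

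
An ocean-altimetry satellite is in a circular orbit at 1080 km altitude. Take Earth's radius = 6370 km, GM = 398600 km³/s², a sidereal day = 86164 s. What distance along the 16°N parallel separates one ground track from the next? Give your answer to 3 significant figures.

Semi-major axis a = 6370 + 1080 = 7450 km. Period T = 2π√(a³/μ) = 2π√(7450³/398600) = 6399.5 s = 106.66 min.
Node shift per orbit = (6399.5/86164) × 360° = 26.74°.
Equatorial spacing = 26.74 × 111.2 km/° = 2973 km.
At 16° latitude, spacing = 2973 × cos(16°) = 2857 km.

2860 km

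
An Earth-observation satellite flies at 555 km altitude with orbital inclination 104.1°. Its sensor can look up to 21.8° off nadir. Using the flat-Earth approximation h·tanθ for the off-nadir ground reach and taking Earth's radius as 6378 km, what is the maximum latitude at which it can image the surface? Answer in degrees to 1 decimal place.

Retrograde orbit: the ground track reaches ±(180° − i) = ±(180 − 104.1) = ±75.9°.
Sensor half-swath on the ground ≈ 555·tan(21.8°) = 222 km = 1.99° of latitude.
Maximum observable latitude ≈ 75.9 + 1.99 = 77.9°.

77.9°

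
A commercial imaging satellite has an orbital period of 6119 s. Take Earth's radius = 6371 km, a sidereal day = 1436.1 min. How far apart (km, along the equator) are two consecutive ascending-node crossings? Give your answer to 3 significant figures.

2840 km

During one orbit Earth rotates (6119.0 / 86166) × 360° = 25.57°.
At the equator that is 25.57° × (2π·6371/360) km/° = 25.57 × 111.2 = 2843 km.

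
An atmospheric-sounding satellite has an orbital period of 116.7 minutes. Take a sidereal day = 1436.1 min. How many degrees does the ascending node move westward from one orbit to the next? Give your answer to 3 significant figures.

T = 116.7 min = 7002.0 s.
During one orbit Earth rotates (7002.0 / 86166) × 360° = 29.25°.

29.3°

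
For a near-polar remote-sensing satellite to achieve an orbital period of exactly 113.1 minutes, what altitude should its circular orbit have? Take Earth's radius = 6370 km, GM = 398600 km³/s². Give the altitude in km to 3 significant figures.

1380 km

T = 113.1 min = 6786.0 s.
From T = 2π√(a³/μ): a = (μ T²/4π²)^(1/3) = (398600 × 6786.0² / 4π²)^(1/3) = 7747 km.
Altitude h = a − R = 7747 − 6370 = 1377 km.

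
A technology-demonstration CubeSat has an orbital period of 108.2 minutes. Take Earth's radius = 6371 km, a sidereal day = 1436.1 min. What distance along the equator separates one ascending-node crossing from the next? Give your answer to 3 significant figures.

3020 km

T = 108.2 min = 6492.0 s.
During one orbit Earth rotates (6492.0 / 86166) × 360° = 27.12°.
At the equator that is 27.12° × (2π·6371/360) km/° = 27.12 × 111.2 = 3016 km.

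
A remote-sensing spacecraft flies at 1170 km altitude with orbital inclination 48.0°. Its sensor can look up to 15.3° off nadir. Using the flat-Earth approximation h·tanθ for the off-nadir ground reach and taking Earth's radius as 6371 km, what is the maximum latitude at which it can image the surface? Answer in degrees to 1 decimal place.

50.9°

For a prograde orbit the ground track reaches latitude ±i = ±48.0°.
Sensor half-swath on the ground ≈ 1170·tan(15.3°) = 320 km = 2.88° of latitude.
Maximum observable latitude ≈ 48.0 + 2.88 = 50.9°.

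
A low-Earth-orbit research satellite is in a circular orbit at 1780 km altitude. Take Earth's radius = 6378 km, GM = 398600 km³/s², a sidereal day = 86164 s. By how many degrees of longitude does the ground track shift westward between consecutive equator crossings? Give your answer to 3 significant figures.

Semi-major axis a = 6378 + 1780 = 8158 km. Period T = 2π√(a³/μ) = 2π√(8158³/398600) = 7333.1 s = 122.22 min.
During one orbit Earth rotates (7333.1 / 86164) × 360° = 30.64°.

30.6°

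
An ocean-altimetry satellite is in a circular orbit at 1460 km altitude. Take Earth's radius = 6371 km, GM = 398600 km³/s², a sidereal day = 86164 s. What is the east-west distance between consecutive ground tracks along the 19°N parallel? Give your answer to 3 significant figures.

Semi-major axis a = 6371 + 1460 = 7831 km. Period T = 2π√(a³/μ) = 2π√(7831³/398600) = 6896.6 s = 114.94 min.
Node shift per orbit = (6896.6/86164) × 360° = 28.81°.
Equatorial spacing = 28.81 × 111.2 km/° = 3204 km.
At 19° latitude, spacing = 3204 × cos(19°) = 3029 km.

3030 km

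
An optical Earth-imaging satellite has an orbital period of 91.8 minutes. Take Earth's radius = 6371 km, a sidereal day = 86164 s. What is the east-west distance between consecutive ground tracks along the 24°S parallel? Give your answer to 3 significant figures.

2340 km

T = 91.8 min = 5508.0 s.
Node shift per orbit = (5508.0/86164) × 360° = 23.01°.
Equatorial spacing = 23.01 × 111.2 km/° = 2559 km.
At 24° latitude, spacing = 2559 × cos(24°) = 2338 km.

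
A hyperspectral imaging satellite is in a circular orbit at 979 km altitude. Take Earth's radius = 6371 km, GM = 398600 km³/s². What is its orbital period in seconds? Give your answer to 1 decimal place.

6271.1 seconds

Semi-major axis a = 6371 + 979 = 7350 km. Period T = 2π√(a³/μ) = 2π√(7350³/398600) = 6271.1 s = 104.52 min.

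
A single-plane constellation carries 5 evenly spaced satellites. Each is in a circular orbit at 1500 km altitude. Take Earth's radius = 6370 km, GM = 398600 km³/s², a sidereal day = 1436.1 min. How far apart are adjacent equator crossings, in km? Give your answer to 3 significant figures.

645 km

Semi-major axis a = 6370 + 1500 = 7870 km. Period T = 2π√(a³/μ) = 2π√(7870³/398600) = 6948.2 s = 115.80 min.
Single-satellite node shift = (6948.2/86166) × 360° = 29.03°.
With 5 satellites evenly phased, successive equator crossings are 29.03/5 = 5.806° apart.
That is 5.806 × 111.2 = 645 km at the equator.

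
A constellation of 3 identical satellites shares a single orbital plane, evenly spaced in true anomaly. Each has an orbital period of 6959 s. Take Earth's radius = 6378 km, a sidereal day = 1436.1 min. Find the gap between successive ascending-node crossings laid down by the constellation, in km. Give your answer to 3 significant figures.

1080 km

Single-satellite node shift = (6959.0/86166) × 360° = 29.07°.
With 3 satellites evenly phased, successive equator crossings are 29.07/3 = 9.692° apart.
That is 9.692 × 111.3 = 1079 km at the equator.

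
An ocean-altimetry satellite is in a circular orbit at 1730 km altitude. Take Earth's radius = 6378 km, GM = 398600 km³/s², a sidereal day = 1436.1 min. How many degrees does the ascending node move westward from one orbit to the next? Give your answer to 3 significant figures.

30.4°

Semi-major axis a = 6378 + 1730 = 8108 km. Period T = 2π√(a³/μ) = 2π√(8108³/398600) = 7265.8 s = 121.10 min.
During one orbit Earth rotates (7265.8 / 86166) × 360° = 30.36°.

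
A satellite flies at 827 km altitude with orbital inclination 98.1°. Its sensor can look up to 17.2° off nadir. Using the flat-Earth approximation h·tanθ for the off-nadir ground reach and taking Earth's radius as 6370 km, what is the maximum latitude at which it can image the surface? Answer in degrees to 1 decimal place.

Retrograde orbit: the ground track reaches ±(180° − i) = ±(180 − 98.1) = ±81.9°.
Sensor half-swath on the ground ≈ 827·tan(17.2°) = 256 km = 2.30° of latitude.
Maximum observable latitude ≈ 81.9 + 2.30 = 84.2°.

84.2°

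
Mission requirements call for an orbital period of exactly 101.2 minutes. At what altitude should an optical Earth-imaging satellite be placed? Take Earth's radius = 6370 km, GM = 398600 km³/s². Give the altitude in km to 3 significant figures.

824 km

T = 101.2 min = 6072.0 s.
From T = 2π√(a³/μ): a = (μ T²/4π²)^(1/3) = (398600 × 6072.0² / 4π²)^(1/3) = 7194 km.
Altitude h = a − R = 7194 − 6370 = 824 km.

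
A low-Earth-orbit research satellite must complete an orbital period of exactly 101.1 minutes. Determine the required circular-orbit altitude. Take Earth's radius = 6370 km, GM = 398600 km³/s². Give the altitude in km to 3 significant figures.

T = 101.1 min = 6066.0 s.
From T = 2π√(a³/μ): a = (μ T²/4π²)^(1/3) = (398600 × 6066.0² / 4π²)^(1/3) = 7189 km.
Altitude h = a − R = 7189 − 6370 = 819 km.

819 km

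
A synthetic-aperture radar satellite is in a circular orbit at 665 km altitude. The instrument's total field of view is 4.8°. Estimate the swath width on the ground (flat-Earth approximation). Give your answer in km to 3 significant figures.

Half-angle = 4.8°/2 = 2.4°.
Swath width ≈ 2h·tan(θ/2) = 2 × 665 × tan(2.4°) = 55.7 km.

55.7 km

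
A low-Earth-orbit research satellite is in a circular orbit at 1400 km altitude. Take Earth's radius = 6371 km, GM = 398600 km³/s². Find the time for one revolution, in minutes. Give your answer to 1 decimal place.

113.6 min

Semi-major axis a = 6371 + 1400 = 7771 km. Period T = 2π√(a³/μ) = 2π√(7771³/398600) = 6817.5 s = 113.63 min.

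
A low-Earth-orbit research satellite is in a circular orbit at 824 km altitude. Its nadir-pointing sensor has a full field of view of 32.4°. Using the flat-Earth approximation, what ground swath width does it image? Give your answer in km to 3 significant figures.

Half-angle = 32.4°/2 = 16.2°.
Swath width ≈ 2h·tan(θ/2) = 2 × 824 × tan(16.2°) = 478.8 km.

479 km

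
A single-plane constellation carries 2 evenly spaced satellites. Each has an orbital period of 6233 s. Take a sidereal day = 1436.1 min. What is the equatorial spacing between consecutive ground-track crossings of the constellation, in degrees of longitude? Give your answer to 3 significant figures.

Single-satellite node shift = (6233.0/86166) × 360° = 26.04°.
With 2 satellites evenly phased, successive equator crossings are 26.04/2 = 13.021° apart.

13.0°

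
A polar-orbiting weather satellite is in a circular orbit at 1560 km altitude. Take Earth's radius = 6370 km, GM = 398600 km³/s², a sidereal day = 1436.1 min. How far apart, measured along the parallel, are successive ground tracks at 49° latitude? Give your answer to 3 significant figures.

Semi-major axis a = 6370 + 1560 = 7930 km. Period T = 2π√(a³/μ) = 2π√(7930³/398600) = 7027.8 s = 117.13 min.
Node shift per orbit = (7027.8/86166) × 360° = 29.36°.
Equatorial spacing = 29.36 × 111.2 km/° = 3264 km.
At 49° latitude, spacing = 3264 × cos(49°) = 2142 km.

2140 km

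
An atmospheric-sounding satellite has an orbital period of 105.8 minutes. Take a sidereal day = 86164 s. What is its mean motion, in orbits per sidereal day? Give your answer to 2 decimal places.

T = 105.8 min = 6348.0 s.
Orbits per sidereal day = 86164 / 6348.0 = 13.573.

13.57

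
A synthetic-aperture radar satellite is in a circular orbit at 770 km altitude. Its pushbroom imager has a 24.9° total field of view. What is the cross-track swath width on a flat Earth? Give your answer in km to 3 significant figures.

Half-angle = 24.9°/2 = 12.45°.
Swath width ≈ 2h·tan(θ/2) = 2 × 770 × tan(12.45°) = 340.0 km.

340 km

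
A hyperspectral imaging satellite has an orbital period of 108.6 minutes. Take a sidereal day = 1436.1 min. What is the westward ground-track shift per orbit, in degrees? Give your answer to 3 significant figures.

T = 108.6 min = 6516.0 s.
During one orbit Earth rotates (6516.0 / 86166) × 360° = 27.22°.

27.2°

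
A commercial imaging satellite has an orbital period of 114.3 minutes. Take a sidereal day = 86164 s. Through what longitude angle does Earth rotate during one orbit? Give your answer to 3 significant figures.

T = 114.3 min = 6858.0 s.
During one orbit Earth rotates (6858.0 / 86164) × 360° = 28.65°.

28.7°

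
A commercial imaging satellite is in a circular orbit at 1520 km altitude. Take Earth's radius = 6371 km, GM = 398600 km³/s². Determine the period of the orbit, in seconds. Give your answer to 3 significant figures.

6980 seconds

Semi-major axis a = 6371 + 1520 = 7891 km. Period T = 2π√(a³/μ) = 2π√(7891³/398600) = 6976.0 s = 116.27 min.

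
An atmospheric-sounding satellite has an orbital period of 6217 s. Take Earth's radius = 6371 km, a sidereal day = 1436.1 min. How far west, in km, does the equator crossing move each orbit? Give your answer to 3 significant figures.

2890 km

During one orbit Earth rotates (6217.0 / 86166) × 360° = 25.97°.
At the equator that is 25.97° × (2π·6371/360) km/° = 25.97 × 111.2 = 2888 km.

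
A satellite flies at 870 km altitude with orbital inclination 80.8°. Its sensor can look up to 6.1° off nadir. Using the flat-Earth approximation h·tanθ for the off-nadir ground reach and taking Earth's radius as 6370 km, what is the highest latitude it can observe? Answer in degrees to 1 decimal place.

For a prograde orbit the ground track reaches latitude ±i = ±80.8°.
Sensor half-swath on the ground ≈ 870·tan(6.1°) = 93 km = 0.84° of latitude.
Maximum observable latitude ≈ 80.8 + 0.84 = 81.6°.

81.6°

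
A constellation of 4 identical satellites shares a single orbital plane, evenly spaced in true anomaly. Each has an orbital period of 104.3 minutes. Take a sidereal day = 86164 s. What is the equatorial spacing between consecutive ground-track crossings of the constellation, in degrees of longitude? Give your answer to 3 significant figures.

T = 104.3 min = 6258.0 s.
Single-satellite node shift = (6258.0/86164) × 360° = 26.15°.
With 4 satellites evenly phased, successive equator crossings are 26.15/4 = 6.537° apart.

6.54°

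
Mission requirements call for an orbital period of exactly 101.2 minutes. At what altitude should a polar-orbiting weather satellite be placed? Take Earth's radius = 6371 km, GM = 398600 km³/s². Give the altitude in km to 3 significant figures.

T = 101.2 min = 6072.0 s.
From T = 2π√(a³/μ): a = (μ T²/4π²)^(1/3) = (398600 × 6072.0² / 4π²)^(1/3) = 7194 km.
Altitude h = a − R = 7194 − 6371 = 823 km.

823 km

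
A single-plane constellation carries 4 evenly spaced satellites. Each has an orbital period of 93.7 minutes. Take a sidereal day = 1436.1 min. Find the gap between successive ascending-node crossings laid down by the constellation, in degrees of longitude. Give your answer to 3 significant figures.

5.87°

T = 93.7 min = 5622.0 s.
Single-satellite node shift = (5622.0/86166) × 360° = 23.49°.
With 4 satellites evenly phased, successive equator crossings are 23.49/4 = 5.872° apart.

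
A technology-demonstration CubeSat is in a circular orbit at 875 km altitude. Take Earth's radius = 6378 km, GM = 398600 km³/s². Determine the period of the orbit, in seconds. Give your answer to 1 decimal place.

Semi-major axis a = 6378 + 875 = 7253 km. Period T = 2π√(a³/μ) = 2π√(7253³/398600) = 6147.3 s = 102.46 min.

6147.3 seconds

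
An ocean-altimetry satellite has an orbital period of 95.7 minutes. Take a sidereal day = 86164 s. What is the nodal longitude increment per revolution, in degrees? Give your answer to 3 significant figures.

24.0°

T = 95.7 min = 5742.0 s.
During one orbit Earth rotates (5742.0 / 86164) × 360° = 23.99°.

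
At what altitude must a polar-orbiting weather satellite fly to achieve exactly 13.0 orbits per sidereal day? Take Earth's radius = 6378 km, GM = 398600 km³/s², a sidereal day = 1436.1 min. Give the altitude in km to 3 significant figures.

1250 km

Required period T = 86166 / 13.0 = 6628.2 s.
From T = 2π√(a³/μ): a = (μ T²/4π²)^(1/3) = (398600 × 6628.2² / 4π²)^(1/3) = 7626 km.
Altitude h = a − R = 7626 − 6378 = 1248 km.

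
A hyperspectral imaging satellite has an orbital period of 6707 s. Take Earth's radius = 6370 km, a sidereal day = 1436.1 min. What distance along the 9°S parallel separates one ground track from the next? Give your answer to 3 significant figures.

Node shift per orbit = (6707.0/86166) × 360° = 28.02°.
Equatorial spacing = 28.02 × 111.2 km/° = 3115 km.
At 9° latitude, spacing = 3115 × cos(9°) = 3077 km.

3080 km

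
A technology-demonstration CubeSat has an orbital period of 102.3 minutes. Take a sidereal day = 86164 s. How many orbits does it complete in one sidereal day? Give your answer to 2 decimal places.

14.04

T = 102.3 min = 6138.0 s.
Orbits per sidereal day = 86164 / 6138.0 = 14.038.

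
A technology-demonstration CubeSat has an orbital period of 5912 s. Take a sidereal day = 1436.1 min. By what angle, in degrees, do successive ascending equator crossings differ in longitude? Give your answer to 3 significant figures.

24.7°

During one orbit Earth rotates (5912.0 / 86166) × 360° = 24.70°.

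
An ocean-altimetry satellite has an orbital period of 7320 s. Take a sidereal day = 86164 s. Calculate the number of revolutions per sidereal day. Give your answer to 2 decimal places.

11.77

Orbits per sidereal day = 86164 / 7320.0 = 11.771.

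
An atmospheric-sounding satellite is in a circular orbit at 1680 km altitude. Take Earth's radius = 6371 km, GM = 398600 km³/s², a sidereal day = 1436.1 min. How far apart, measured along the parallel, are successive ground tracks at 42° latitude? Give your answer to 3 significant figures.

Semi-major axis a = 6371 + 1680 = 8051 km. Period T = 2π√(a³/μ) = 2π√(8051³/398600) = 7189.3 s = 119.82 min.
Node shift per orbit = (7189.3/86166) × 360° = 30.04°.
Equatorial spacing = 30.04 × 111.2 km/° = 3340 km.
At 42° latitude, spacing = 3340 × cos(42°) = 2482 km.

2480 km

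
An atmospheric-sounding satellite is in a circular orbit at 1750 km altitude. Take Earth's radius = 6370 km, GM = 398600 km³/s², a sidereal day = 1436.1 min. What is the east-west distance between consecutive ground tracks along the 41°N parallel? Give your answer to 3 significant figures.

Semi-major axis a = 6370 + 1750 = 8120 km. Period T = 2π√(a³/μ) = 2π√(8120³/398600) = 7281.9 s = 121.37 min.
Node shift per orbit = (7281.9/86166) × 360° = 30.42°.
Equatorial spacing = 30.42 × 111.2 km/° = 3382 km.
At 41° latitude, spacing = 3382 × cos(41°) = 2553 km.

2550 km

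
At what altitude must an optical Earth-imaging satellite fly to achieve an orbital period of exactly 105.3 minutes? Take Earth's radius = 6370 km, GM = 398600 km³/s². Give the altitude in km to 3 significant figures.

T = 105.3 min = 6318.0 s.
From T = 2π√(a³/μ): a = (μ T²/4π²)^(1/3) = (398600 × 6318.0² / 4π²)^(1/3) = 7387 km.
Altitude h = a − R = 7387 − 6370 = 1017 km.

1020 km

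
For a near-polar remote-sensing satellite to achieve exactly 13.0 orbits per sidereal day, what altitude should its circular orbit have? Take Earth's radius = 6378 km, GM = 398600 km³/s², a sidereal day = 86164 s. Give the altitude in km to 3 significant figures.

Required period T = 86164 / 13.0 = 6628.0 s.
From T = 2π√(a³/μ): a = (μ T²/4π²)^(1/3) = (398600 × 6628.0² / 4π²)^(1/3) = 7626 km.
Altitude h = a − R = 7626 − 6378 = 1248 km.

1250 km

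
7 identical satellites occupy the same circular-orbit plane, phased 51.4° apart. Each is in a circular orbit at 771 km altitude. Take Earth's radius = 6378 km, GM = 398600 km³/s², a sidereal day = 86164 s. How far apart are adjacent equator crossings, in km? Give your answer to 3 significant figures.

Semi-major axis a = 6378 + 771 = 7149 km. Period T = 2π√(a³/μ) = 2π√(7149³/398600) = 6015.6 s = 100.26 min.
Single-satellite node shift = (6015.6/86164) × 360° = 25.13°.
With 7 satellites evenly phased, successive equator crossings are 25.13/7 = 3.591° apart.
That is 3.591 × 111.3 = 400 km at the equator.

400 km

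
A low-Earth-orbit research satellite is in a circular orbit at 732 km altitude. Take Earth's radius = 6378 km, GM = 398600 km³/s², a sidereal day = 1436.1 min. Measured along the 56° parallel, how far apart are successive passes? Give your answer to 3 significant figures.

1550 km

Semi-major axis a = 6378 + 732 = 7110 km. Period T = 2π√(a³/μ) = 2π√(7110³/398600) = 5966.4 s = 99.44 min.
Node shift per orbit = (5966.4/86166) × 360° = 24.93°.
Equatorial spacing = 24.93 × 111.3 km/° = 2775 km.
At 56° latitude, spacing = 2775 × cos(56°) = 1552 km.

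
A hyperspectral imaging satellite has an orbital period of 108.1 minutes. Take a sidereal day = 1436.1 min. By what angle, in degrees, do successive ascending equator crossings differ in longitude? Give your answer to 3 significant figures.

27.1°

T = 108.1 min = 6486.0 s.
During one orbit Earth rotates (6486.0 / 86166) × 360° = 27.10°.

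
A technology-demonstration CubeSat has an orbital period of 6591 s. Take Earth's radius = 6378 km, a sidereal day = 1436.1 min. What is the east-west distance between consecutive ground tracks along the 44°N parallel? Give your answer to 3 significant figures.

2210 km

Node shift per orbit = (6591.0/86166) × 360° = 27.54°.
Equatorial spacing = 27.54 × 111.3 km/° = 3065 km.
At 44° latitude, spacing = 3065 × cos(44°) = 2205 km.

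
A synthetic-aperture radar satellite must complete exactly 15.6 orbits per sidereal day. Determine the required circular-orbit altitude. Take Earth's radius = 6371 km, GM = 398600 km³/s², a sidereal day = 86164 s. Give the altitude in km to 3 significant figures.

382 km

Required period T = 86164 / 15.6 = 5523.3 s.
From T = 2π√(a³/μ): a = (μ T²/4π²)^(1/3) = (398600 × 5523.3² / 4π²)^(1/3) = 6753 km.
Altitude h = a − R = 6753 − 6371 = 382 km.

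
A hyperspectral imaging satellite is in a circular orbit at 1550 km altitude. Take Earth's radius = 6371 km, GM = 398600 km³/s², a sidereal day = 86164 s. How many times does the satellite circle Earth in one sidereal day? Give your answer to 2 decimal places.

12.28

Semi-major axis a = 6371 + 1550 = 7921 km. Period T = 2π√(a³/μ) = 2π√(7921³/398600) = 7015.9 s = 116.93 min.
Orbits per sidereal day = 86164 / 7015.9 = 12.281.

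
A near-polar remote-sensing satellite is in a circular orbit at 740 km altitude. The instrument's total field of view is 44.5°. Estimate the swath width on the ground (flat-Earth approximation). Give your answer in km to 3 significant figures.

605 km

Half-angle = 44.5°/2 = 22.25°.
Swath width ≈ 2h·tan(θ/2) = 2 × 740 × tan(22.25°) = 605.5 km.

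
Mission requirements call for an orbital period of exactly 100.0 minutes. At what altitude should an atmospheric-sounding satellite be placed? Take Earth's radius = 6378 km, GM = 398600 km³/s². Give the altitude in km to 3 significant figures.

T = 100.0 min = 6000.0 s.
From T = 2π√(a³/μ): a = (μ T²/4π²)^(1/3) = (398600 × 6000.0² / 4π²)^(1/3) = 7137 km.
Altitude h = a − R = 7137 − 6378 = 759 km.

759 km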